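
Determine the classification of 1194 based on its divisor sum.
abundant

Proper divisors of 1194: sum = 1 + 2 + 3 + 6 + 199 + 398 + 597 = 1206
Since 1206 > 1194, 1194 is abundant.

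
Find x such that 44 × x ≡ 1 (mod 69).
11

gcd(44, 69) = 1, so the inverse exists.
Extended Euclidean algorithm on (69, 44):
69 = 1 × 44 + 25  ⟹  25 = (1)·69 + (-1)·44
44 = 1 × 25 + 19  ⟹  19 = (-1)·69 + (2)·44
25 = 1 × 19 + 6  ⟹  6 = (2)·69 + (-3)·44
19 = 3 × 6 + 1  ⟹  1 = (-7)·69 + (11)·44
So (11)·44 ≡ 1 (mod 69), i.e. 44^(-1) ≡ 11 (mod 69).
Check: 44 × 11 = 484 ≡ 1 (mod 69)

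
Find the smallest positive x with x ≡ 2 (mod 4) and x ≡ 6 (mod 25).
6

Using Chinese Remainder Theorem:
M = 4 × 25 = 100
M1 = 25, M2 = 4
y1 = 25^(-1) mod 4 = 1
y2 = 4^(-1) mod 25 = 19
x = (2×25×1 + 6×4×19) mod 100 = 6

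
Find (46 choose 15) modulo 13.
11

Using Lucas' theorem:
Write n=46 and k=15 in base 13:
n in base 13: [3, 7]
k in base 13: [1, 2]
C(46,15) mod 13 = ∏ C(n_i, k_i) mod 13
Digit binomials (mod 13): C(3,1) = 3; C(7,2) = 21 ≡ 8
Product: 3 × 8 = 24 ≡ 11 (mod 13)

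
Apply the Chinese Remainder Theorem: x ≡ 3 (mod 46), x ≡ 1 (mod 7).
141

Using Chinese Remainder Theorem:
M = 46 × 7 = 322
M1 = 7, M2 = 46
y1 = 7^(-1) mod 46 = 33
y2 = 46^(-1) mod 7 = 2
x = (3×7×33 + 1×46×2) mod 322 = 141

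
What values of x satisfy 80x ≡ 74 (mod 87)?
x ≡ 64 (mod 87)

gcd(80, 87) = 1, which divides 74, so solutions exist.
Find 80^(-1) mod 87 by the extended Euclidean algorithm:
87 = 1 × 80 + 7  ⟹  7 = (1)·87 + (-1)·80
80 = 11 × 7 + 3  ⟹  3 = (-11)·87 + (12)·80
7 = 2 × 3 + 1  ⟹  1 = (23)·87 + (-25)·80
So (-25)·80 ≡ 1 (mod 87), i.e. 80^(-1) ≡ -25 ≡ 62 (mod 87).
x ≡ 62 × 74 = 4588 ≡ 64 (mod 87).
Check: 80 × 64 = 5120 ≡ 74 (mod 87).
Unique solution: x ≡ 64 (mod 87)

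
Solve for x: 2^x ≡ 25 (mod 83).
54

Baby-step giant-step with step n = ⌈√83⌉ = 10.
Baby steps 2^j mod 83 (j:value) for j=0..9: 0:1, 1:2, 2:4, 3:8, 4:16, 5:32, 6:64, 7:45, 8:7, 9:14.
Giant-step multiplier: 2^(-10) ≡ 2^(82-10) = 2^72 ≡ 3 (mod 83).
Giant steps γ_i = 25·3^i mod 83: γ_0=25, γ_1=75, γ_2=59, γ_3=11, γ_4=33, γ_5=16 (in table at j=4).
x = i·n + j = 5·10 + 4 = 54.
Check: 2^54 ≡ 25 (mod 83).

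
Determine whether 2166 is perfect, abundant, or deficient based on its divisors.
abundant

Proper divisors of 2166: sum = 1 + 2 + 3 + 6 + 19 + 38 + 57 + 114 + 361 + 722 + 1083 = 2406
Since 2406 > 2166, 2166 is abundant.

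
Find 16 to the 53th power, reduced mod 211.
4

Repeated squaring. Binary of 53 = 110101.
16^1 ≡ 16 (mod 211); 16^2 ≡ 45 (mod 211); 16^4 ≡ 126 (mod 211); 16^8 ≡ 51 (mod 211); 16^16 ≡ 69 (mod 211); 16^32 ≡ 119 (mod 211)
16^53 = 16^1 × 16^4 × 16^16 × 16^32 ≡ 4 (mod 211)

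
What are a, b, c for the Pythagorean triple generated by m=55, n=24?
(2449, 2640, 3601)

Euclid's formula: a = m² - n², b = 2mn, c = m² + n²
m = 55, n = 24
a = 55² - 24² = 3025 - 576 = 2449
b = 2 × 55 × 24 = 2640
c = 55² + 24² = 3025 + 576 = 3601
Verification: 2449² + 2640² = 5997601 + 6969600 = 12967201 = 3601² ✓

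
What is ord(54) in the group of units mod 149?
74

149 is prime, so ord(54) divides φ(149) = 148.
Divisors of 148: 1, 2, 4, 37, 74, 148.
Repeated squaring: 54^1 ≡ 54, 54^2 ≡ 85, 54^4 ≡ 73, 54^8 ≡ 114, 54^16 ≡ 33, 54^32 ≡ 46, 54^64 ≡ 30, 54^128 ≡ 6 (mod 149).
Test 54^d mod 149 for each divisor d in increasing order:
54^1 ≡ 54
54^2 ≡ 85
54^4 ≡ 73
54^37 = 54^32·54^4·54^1 ≡ 148
54^74 = 54^64·54^8·54^2 ≡ 1  ← first divisor giving 1
The order is 74.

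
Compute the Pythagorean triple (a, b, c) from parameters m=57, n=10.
(3149, 1140, 3349)

Euclid's formula: a = m² - n², b = 2mn, c = m² + n²
m = 57, n = 10
a = 57² - 10² = 3249 - 100 = 3149
b = 2 × 57 × 10 = 1140
c = 57² + 10² = 3249 + 100 = 3349
Verification: 3149² + 1140² = 9916201 + 1299600 = 11215801 = 3349² ✓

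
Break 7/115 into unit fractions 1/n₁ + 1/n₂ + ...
1/17 + 1/489 + 1/955995

Greedy algorithm:
7/115: ceiling(115/7) = 17, use 1/17
4/1955: ceiling(1955/4) = 489, use 1/489
1/955995: ceiling(955995/1) = 955995, use 1/955995
Result: 7/115 = 1/17 + 1/489 + 1/955995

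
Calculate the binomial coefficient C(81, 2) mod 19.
10

Using Lucas' theorem:
Write n=81 and k=2 in base 19:
n in base 19: [4, 5]
k in base 19: [0, 2]
C(81,2) mod 19 = ∏ C(n_i, k_i) mod 19
Digit binomials (mod 19): C(4,0) = 1; C(5,2) = 10
Product: 1 × 10 = 10 ≡ 10 (mod 19)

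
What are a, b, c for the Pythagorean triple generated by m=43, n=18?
(1525, 1548, 2173)

Euclid's formula: a = m² - n², b = 2mn, c = m² + n²
m = 43, n = 18
a = 43² - 18² = 1849 - 324 = 1525
b = 2 × 43 × 18 = 1548
c = 43² + 18² = 1849 + 324 = 2173
Verification: 1525² + 1548² = 2325625 + 2396304 = 4721929 = 2173² ✓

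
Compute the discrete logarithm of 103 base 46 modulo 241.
147

Baby-step giant-step with step n = ⌈√241⌉ = 16.
Baby steps 46^j mod 241 (j:value) for j=0..15: 0:1, 1:46, 2:188, 3:213, 4:158, 5:38, 6:61, 7:155, 8:141, 9:220, 10:239, 11:149, 12:106, 13:56, 14:166, 15:165.
Giant-step multiplier: 46^(-16) ≡ 46^(240-16) = 46^224 ≡ 160 (mod 241).
Giant steps γ_i = 103·160^i mod 241: γ_0=103, γ_1=92, γ_2=19, γ_3=148, γ_4=62, γ_5=39, γ_6=215, γ_7=178, γ_8=42, γ_9=213 (in table at j=3).
x = i·n + j = 9·16 + 3 = 147.
Check: 46^147 ≡ 103 (mod 241).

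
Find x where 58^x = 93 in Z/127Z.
67

Baby-step giant-step with step n = ⌈√127⌉ = 12.
Baby steps 58^j mod 127 (j:value) for j=0..11: 0:1, 1:58, 2:62, 3:40, 4:34, 5:67, 6:76, 7:90, 8:13, 9:119, 10:44, 11:12.
Giant-step multiplier: 58^(-12) ≡ 58^(126-12) = 58^114 ≡ 25 (mod 127).
Giant steps γ_i = 93·25^i mod 127: γ_0=93, γ_1=39, γ_2=86, γ_3=118, γ_4=29, γ_5=90 (in table at j=7).
x = i·n + j = 5·12 + 7 = 67.
Check: 58^67 ≡ 93 (mod 127).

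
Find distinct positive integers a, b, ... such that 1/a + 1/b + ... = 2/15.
1/8 + 1/120

Greedy algorithm:
2/15: ceiling(15/2) = 8, use 1/8
1/120: ceiling(120/1) = 120, use 1/120
Result: 2/15 = 1/8 + 1/120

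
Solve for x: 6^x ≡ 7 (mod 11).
3

Baby-step giant-step with step n = ⌈√11⌉ = 4.
Baby steps 6^j mod 11 (j:value) for j=0..3: 0:1, 1:6, 2:3, 3:7.
h = 7 is already in the table at j=3, so x = 3.
Check: 6^3 ≡ 7 (mod 11).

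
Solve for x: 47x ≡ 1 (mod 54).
23

gcd(47, 54) = 1, so the inverse exists.
Extended Euclidean algorithm on (54, 47):
54 = 1 × 47 + 7  ⟹  7 = (1)·54 + (-1)·47
47 = 6 × 7 + 5  ⟹  5 = (-6)·54 + (7)·47
7 = 1 × 5 + 2  ⟹  2 = (7)·54 + (-8)·47
5 = 2 × 2 + 1  ⟹  1 = (-20)·54 + (23)·47
So (23)·47 ≡ 1 (mod 54), i.e. 47^(-1) ≡ 23 (mod 54).
Check: 47 × 23 = 1081 ≡ 1 (mod 54)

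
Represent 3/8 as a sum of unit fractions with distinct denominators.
1/3 + 1/24

Greedy algorithm:
3/8: ceiling(8/3) = 3, use 1/3
1/24: ceiling(24/1) = 24, use 1/24
Result: 3/8 = 1/3 + 1/24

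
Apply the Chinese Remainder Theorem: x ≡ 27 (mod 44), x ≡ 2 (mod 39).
1523

Using Chinese Remainder Theorem:
M = 44 × 39 = 1716
M1 = 39, M2 = 44
y1 = 39^(-1) mod 44 = 35
y2 = 44^(-1) mod 39 = 8
x = (27×39×35 + 2×44×8) mod 1716 = 1523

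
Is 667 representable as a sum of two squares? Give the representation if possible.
Not possible

Factorization: 667 = 23 × 29
By Fermat: n is sum of two squares iff every prime p ≡ 3 (mod 4) appears to even power.
Prime(s) ≡ 3 (mod 4) with odd exponent: [(23, 1)]
Therefore 667 cannot be expressed as a² + b².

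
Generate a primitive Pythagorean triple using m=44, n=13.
(1767, 1144, 2105)

Euclid's formula: a = m² - n², b = 2mn, c = m² + n²
m = 44, n = 13
a = 44² - 13² = 1936 - 169 = 1767
b = 2 × 44 × 13 = 1144
c = 44² + 13² = 1936 + 169 = 2105
Verification: 1767² + 1144² = 3122289 + 1308736 = 4431025 = 2105² ✓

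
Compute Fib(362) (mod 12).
1

Matrix identity: Q^n = [[F_(n+1), F_n], [F_n, F_(n-1)]] with Q = [[1,1],[1,0]].
n = 362 = 101101010₂. Square-and-multiply, entries mod 12:
Q^1 = [[1,1],[1,0]]
Q^2 = (Q^1)² = [[2,1],[1,1]]
Q^5 = (Q^2)²·Q = [[8,5],[5,3]]
Q^11 = (Q^5)²·Q = [[0,5],[5,7]]
Q^22 = (Q^11)² = [[1,11],[11,2]]
Q^45 = (Q^22)²·Q = [[11,2],[2,9]]
Q^90 = (Q^45)² = [[5,4],[4,1]]
Q^181 = (Q^90)²·Q = [[5,5],[5,0]]
Q^362 = (Q^181)² = [[2,1],[1,1]]
F_362 mod 12 = Q^362[0][1] = 1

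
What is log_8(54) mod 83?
45

Baby-step giant-step with step n = ⌈√83⌉ = 10.
Baby steps 8^j mod 83 (j:value) for j=0..9: 0:1, 1:8, 2:64, 3:14, 4:29, 5:66, 6:30, 7:74, 8:11, 9:5.
Giant-step multiplier: 8^(-10) ≡ 8^(82-10) = 8^72 ≡ 27 (mod 83).
Giant steps γ_i = 54·27^i mod 83: γ_0=54, γ_1=47, γ_2=24, γ_3=67, γ_4=66 (in table at j=5).
x = i·n + j = 4·10 + 5 = 45.
Check: 8^45 ≡ 54 (mod 83).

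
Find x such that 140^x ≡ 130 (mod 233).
89

Baby-step giant-step with step n = ⌈√233⌉ = 16.
Baby steps 140^j mod 233 (j:value) for j=0..15: 0:1, 1:140, 2:28, 3:192, 4:85, 5:17, 6:50, 7:10, 8:2, 9:47, 10:56, 11:151, 12:170, 13:34, 14:100, 15:20.
Giant-step multiplier: 140^(-16) ≡ 140^(232-16) = 140^216 ≡ 175 (mod 233).
Giant steps γ_i = 130·175^i mod 233: γ_0=130, γ_1=149, γ_2=212, γ_3=53, γ_4=188, γ_5=47 (in table at j=9).
x = i·n + j = 5·16 + 9 = 89.
Check: 140^89 ≡ 130 (mod 233).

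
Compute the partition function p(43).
63261

p(n) counts ways to write n as a sum of positive integers (order ignored).
Euler's pentagonal recurrence: p(k) = p(k-1) + p(k-2) - p(k-5) - p(k-7) + p(k-12) + p(k-15) - ... (offsets j(3j∓1)/2, signs ++--, p(0)=1, p(<0)=0).
DP table for k = 0..42: p(0)=1, p(1)=1, p(2)=2, p(3)=3, p(4)=5, p(5)=7, p(6)=11, p(7)=15, p(8)=22, p(9)=30, p(10)=42, p(11)=56, p(12)=77, p(13)=101, p(14)=135, p(15)=176, p(16)=231, p(17)=297, p(18)=385, p(19)=490, p(20)=627, p(21)=792, p(22)=1002, p(23)=1255, p(24)=1575, p(25)=1958, p(26)=2436, p(27)=3010, p(28)=3718, p(29)=4565, p(30)=5604, p(31)=6842, p(32)=8349, p(33)=10143, p(34)=12310, p(35)=14883, p(36)=17977, p(37)=21637, p(38)=26015, p(39)=31185, p(40)=37338, p(41)=44583, p(42)=53174.
Final step: p(43) = p(42) + p(41) - p(38) - p(36) + p(31) + p(28) - p(21) - p(17) + p(8) + p(3)
= 53174 + 44583 - 26015 - 17977 + 6842 + 3718 - 792 - 297 + 22 + 3
= 63261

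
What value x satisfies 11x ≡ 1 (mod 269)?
49

gcd(11, 269) = 1, so the inverse exists.
Extended Euclidean algorithm on (269, 11):
269 = 24 × 11 + 5  ⟹  5 = (1)·269 + (-24)·11
11 = 2 × 5 + 1  ⟹  1 = (-2)·269 + (49)·11
So (49)·11 ≡ 1 (mod 269), i.e. 11^(-1) ≡ 49 (mod 269).
Check: 11 × 49 = 539 ≡ 1 (mod 269)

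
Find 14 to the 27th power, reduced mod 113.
105

Repeated squaring. Binary of 27 = 11011.
14^1 ≡ 14 (mod 113); 14^2 ≡ 83 (mod 113); 14^4 ≡ 109 (mod 113); 14^8 ≡ 16 (mod 113); 14^16 ≡ 30 (mod 113)
14^27 = 14^1 × 14^2 × 14^8 × 14^16 ≡ 105 (mod 113)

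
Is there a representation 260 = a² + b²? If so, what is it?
2² + 16² (a=2, b=16)

Factorization: 260 = 2^2 × 5 × 13
By Fermat: n is sum of two squares iff every prime p ≡ 3 (mod 4) appears to even power.
All primes ≡ 3 (mod 4) appear to even power.
Search a = 0, 1, 2, … for 260 - a² a perfect square: first hit at a = 2: 260 - 4 = 256 = 16².
260 = 2² + 16² = 4 + 256 ✓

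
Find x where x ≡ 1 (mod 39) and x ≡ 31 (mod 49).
1795

Using Chinese Remainder Theorem:
M = 39 × 49 = 1911
M1 = 49, M2 = 39
y1 = 49^(-1) mod 39 = 4
y2 = 39^(-1) mod 49 = 44
x = (1×49×4 + 31×39×44) mod 1911 = 1795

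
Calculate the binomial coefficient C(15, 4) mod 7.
0

Using Lucas' theorem:
Write n=15 and k=4 in base 7:
n in base 7: [2, 1]
k in base 7: [0, 4]
C(15,4) mod 7 = ∏ C(n_i, k_i) mod 7
Digit binomials (mod 7): C(2,0) = 1; C(1,4) = 0 (k_i > n_i)
Product: 1 × 0 = 0 ≡ 0 (mod 7)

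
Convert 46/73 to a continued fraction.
[0; 1, 1, 1, 2, 2, 1, 2]

Euclidean algorithm steps:
46 = 0 × 73 + 46
73 = 1 × 46 + 27
46 = 1 × 27 + 19
27 = 1 × 19 + 8
19 = 2 × 8 + 3
8 = 2 × 3 + 2
3 = 1 × 2 + 1
2 = 2 × 1 + 0
Continued fraction: [0; 1, 1, 1, 2, 2, 1, 2]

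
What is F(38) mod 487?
88

Matrix identity: Q^n = [[F_(n+1), F_n], [F_n, F_(n-1)]] with Q = [[1,1],[1,0]].
n = 38 = 100110₂. Square-and-multiply, entries mod 487:
Q^1 = [[1,1],[1,0]]
Q^2 = (Q^1)² = [[2,1],[1,1]]
Q^4 = (Q^2)² = [[5,3],[3,2]]
Q^9 = (Q^4)²·Q = [[55,34],[34,21]]
Q^19 = (Q^9)²·Q = [[434,285],[285,149]]
Q^38 = (Q^19)² = [[270,88],[88,182]]
F_38 mod 487 = Q^38[0][1] = 88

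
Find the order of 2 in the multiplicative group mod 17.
8

17 is prime, so ord(2) divides φ(17) = 16.
Divisors of 16: 1, 2, 4, 8, 16.
Repeated squaring: 2^1 ≡ 2, 2^2 ≡ 4, 2^4 ≡ 16, 2^8 ≡ 1, 2^16 ≡ 1 (mod 17).
Test 2^d mod 17 for each divisor d in increasing order:
2^1 ≡ 2
2^2 ≡ 4
2^4 ≡ 16
2^8 ≡ 1  ← first divisor giving 1
The order is 8.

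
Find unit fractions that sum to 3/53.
1/18 + 1/954

Greedy algorithm:
3/53: ceiling(53/3) = 18, use 1/18
1/954: ceiling(954/1) = 954, use 1/954
Result: 3/53 = 1/18 + 1/954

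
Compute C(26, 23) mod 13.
0

Using Lucas' theorem:
Write n=26 and k=23 in base 13:
n in base 13: [2, 0]
k in base 13: [1, 10]
C(26,23) mod 13 = ∏ C(n_i, k_i) mod 13
Digit binomials (mod 13): C(2,1) = 2; C(0,10) = 0 (k_i > n_i)
Product: 2 × 0 = 0 ≡ 0 (mod 13)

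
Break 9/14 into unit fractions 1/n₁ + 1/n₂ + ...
1/2 + 1/7

Greedy algorithm:
9/14: ceiling(14/9) = 2, use 1/2
1/7: ceiling(7/1) = 7, use 1/7
Result: 9/14 = 1/2 + 1/7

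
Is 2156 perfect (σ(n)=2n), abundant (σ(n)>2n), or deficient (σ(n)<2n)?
abundant

Proper divisors of 2156: sum = 1 + 2 + 4 + 7 + 11 + 14 + 22 + 28 + ... + 196 + 308 + 539 + 1078 (17 divisors) = 2632
Since 2632 > 2156, 2156 is abundant.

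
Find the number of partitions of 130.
5371315400

p(n) counts ways to write n as a sum of positive integers (order ignored).
Euler's pentagonal recurrence: p(k) = p(k-1) + p(k-2) - p(k-5) - p(k-7) + p(k-12) + p(k-15) - ... (offsets j(3j∓1)/2, signs ++--, p(0)=1, p(<0)=0).
DP table for k = 0..129: p(0)=1, p(1)=1, p(2)=2, p(3)=3, p(4)=5, p(5)=7, p(6)=11, p(7)=15, p(8)=22, p(9)=30, p(10)=42, p(11)=56, p(12)=77, p(13)=101, p(14)=135, p(15)=176, p(16)=231, p(17)=297, p(18)=385, p(19)=490, p(20)=627, p(21)=792, p(22)=1002, p(23)=1255, p(24)=1575, p(25)=1958, p(26)=2436, p(27)=3010, p(28)=3718, p(29)=4565, p(30)=5604, p(31)=6842, p(32)=8349, p(33)=10143, p(34)=12310, p(35)=14883, p(36)=17977, p(37)=21637, p(38)=26015, p(39)=31185, p(40)=37338, p(41)=44583, p(42)=53174, p(43)=63261, p(44)=75175, p(45)=89134, p(46)=105558, p(47)=124754, p(48)=147273, p(49)=173525, p(50)=204226, p(51)=239943, p(52)=281589, p(53)=329931, p(54)=386155, p(55)=451276, p(56)=526823, p(57)=614154, p(58)=715220, p(59)=831820, p(60)=966467, p(61)=1121505, p(62)=1300156, p(63)=1505499, p(64)=1741630, p(65)=2012558, p(66)=2323520, p(67)=2679689, p(68)=3087735, p(69)=3554345, p(70)=4087968, p(71)=4697205, p(72)=5392783, p(73)=6185689, p(74)=7089500, p(75)=8118264, p(76)=9289091, p(77)=10619863, p(78)=12132164, p(79)=13848650, p(80)=15796476, p(81)=18004327, p(82)=20506255, p(83)=23338469, p(84)=26543660, p(85)=30167357, p(86)=34262962, p(87)=38887673, p(88)=44108109, p(89)=49995925, p(90)=56634173, p(91)=64112359, p(92)=72533807, p(93)=82010177, p(94)=92669720, p(95)=104651419, p(96)=118114304, p(97)=133230930, p(98)=150198136, p(99)=169229875, p(100)=190569292, p(101)=214481126, p(102)=241265379, p(103)=271248950, p(104)=304801365, p(105)=342325709, p(106)=384276336, p(107)=431149389, p(108)=483502844, p(109)=541946240, p(110)=607163746, p(111)=679903203, p(112)=761002156, p(113)=851376628, p(114)=952050665, p(115)=1064144451, p(116)=1188908248, p(117)=1327710076, p(118)=1482074143, p(119)=1653668665, p(120)=1844349560, p(121)=2056148051, p(122)=2291320912, p(123)=2552338241, p(124)=2841940500, p(125)=3163127352, p(126)=3519222692, p(127)=3913864295, p(128)=4351078600, p(129)=4835271870.
Final step: p(130) = p(129) + p(128) - p(125) - p(123) + p(118) + p(115) - p(108) - p(104) + p(95) + p(90) - p(79) - p(73) + p(60) + p(53) - p(38) - p(30) + p(13) + p(4)
= 4835271870 + 4351078600 - 3163127352 - 2552338241 + 1482074143 + 1064144451 - 483502844 - 304801365 + 104651419 + 56634173 - 13848650 - 6185689 + 966467 + 329931 - 26015 - 5604 + 101 + 5
= 5371315400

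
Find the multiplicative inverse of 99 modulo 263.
178

gcd(99, 263) = 1, so the inverse exists.
Extended Euclidean algorithm on (263, 99):
263 = 2 × 99 + 65  ⟹  65 = (1)·263 + (-2)·99
99 = 1 × 65 + 34  ⟹  34 = (-1)·263 + (3)·99
65 = 1 × 34 + 31  ⟹  31 = (2)·263 + (-5)·99
34 = 1 × 31 + 3  ⟹  3 = (-3)·263 + (8)·99
31 = 10 × 3 + 1  ⟹  1 = (32)·263 + (-85)·99
So (-85)·99 ≡ 1 (mod 263), i.e. 99^(-1) ≡ -85 ≡ 178 (mod 263).
Check: 99 × 178 = 17622 ≡ 1 (mod 263)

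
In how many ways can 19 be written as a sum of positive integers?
490

p(n) counts ways to write n as a sum of positive integers (order ignored).
Euler's pentagonal recurrence: p(k) = p(k-1) + p(k-2) - p(k-5) - p(k-7) + p(k-12) + p(k-15) - ... (offsets j(3j∓1)/2, signs ++--, p(0)=1, p(<0)=0).
DP table for k = 0..18: p(0)=1, p(1)=1, p(2)=2, p(3)=3, p(4)=5, p(5)=7, p(6)=11, p(7)=15, p(8)=22, p(9)=30, p(10)=42, p(11)=56, p(12)=77, p(13)=101, p(14)=135, p(15)=176, p(16)=231, p(17)=297, p(18)=385.
Final step: p(19) = p(18) + p(17) - p(14) - p(12) + p(7) + p(4)
= 385 + 297 - 135 - 77 + 15 + 5
= 490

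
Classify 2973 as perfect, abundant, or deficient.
deficient

Proper divisors of 2973: sum = 1 + 3 + 991 = 995
Since 995 < 2973, 2973 is deficient.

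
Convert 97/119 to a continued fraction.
[0; 1, 4, 2, 2, 4]

Euclidean algorithm steps:
97 = 0 × 119 + 97
119 = 1 × 97 + 22
97 = 4 × 22 + 9
22 = 2 × 9 + 4
9 = 2 × 4 + 1
4 = 4 × 1 + 0
Continued fraction: [0; 1, 4, 2, 2, 4]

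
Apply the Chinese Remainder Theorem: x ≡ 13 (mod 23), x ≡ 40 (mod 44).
128

Using Chinese Remainder Theorem:
M = 23 × 44 = 1012
M1 = 44, M2 = 23
y1 = 44^(-1) mod 23 = 11
y2 = 23^(-1) mod 44 = 23
x = (13×44×11 + 40×23×23) mod 1012 = 128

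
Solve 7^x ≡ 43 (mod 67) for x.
9

Baby-step giant-step with step n = ⌈√67⌉ = 9.
Baby steps 7^j mod 67 (j:value) for j=0..8: 0:1, 1:7, 2:49, 3:8, 4:56, 5:57, 6:64, 7:46, 8:54.
Giant-step multiplier: 7^(-9) ≡ 7^(66-9) = 7^57 ≡ 53 (mod 67).
Giant steps γ_i = 43·53^i mod 67: γ_0=43, γ_1=1 (in table at j=0).
x = i·n + j = 1·9 + 0 = 9.
Check: 7^9 ≡ 43 (mod 67).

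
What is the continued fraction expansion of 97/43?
[2; 3, 1, 10]

Euclidean algorithm steps:
97 = 2 × 43 + 11
43 = 3 × 11 + 10
11 = 1 × 10 + 1
10 = 10 × 1 + 0
Continued fraction: [2; 3, 1, 10]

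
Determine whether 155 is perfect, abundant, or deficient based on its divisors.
deficient

Proper divisors of 155: sum = 1 + 5 + 31 = 37
Since 37 < 155, 155 is deficient.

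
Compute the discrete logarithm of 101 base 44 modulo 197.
104

Baby-step giant-step with step n = ⌈√197⌉ = 15.
Baby steps 44^j mod 197 (j:value) for j=0..14: 0:1, 1:44, 2:163, 3:80, 4:171, 5:38, 6:96, 7:87, 8:85, 9:194, 10:65, 11:102, 12:154, 13:78, 14:83.
Giant-step multiplier: 44^(-15) ≡ 44^(196-15) = 44^181 ≡ 184 (mod 197).
Giant steps γ_i = 101·184^i mod 197: γ_0=101, γ_1=66, γ_2=127, γ_3=122, γ_4=187, γ_5=130, γ_6=83 (in table at j=14).
x = i·n + j = 6·15 + 14 = 104.
Check: 44^104 ≡ 101 (mod 197).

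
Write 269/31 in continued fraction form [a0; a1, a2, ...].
[8; 1, 2, 10]

Euclidean algorithm steps:
269 = 8 × 31 + 21
31 = 1 × 21 + 10
21 = 2 × 10 + 1
10 = 10 × 1 + 0
Continued fraction: [8; 1, 2, 10]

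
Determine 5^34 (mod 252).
121

Repeated squaring. Binary of 34 = 100010.
5^1 ≡ 5 (mod 252); 5^2 ≡ 25 (mod 252); 5^4 ≡ 121 (mod 252); 5^8 ≡ 25 (mod 252); 5^16 ≡ 121 (mod 252); 5^32 ≡ 25 (mod 252)
5^34 = 5^2 × 5^32 ≡ 121 (mod 252)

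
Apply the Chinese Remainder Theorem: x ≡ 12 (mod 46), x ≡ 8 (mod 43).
610

Using Chinese Remainder Theorem:
M = 46 × 43 = 1978
M1 = 43, M2 = 46
y1 = 43^(-1) mod 46 = 15
y2 = 46^(-1) mod 43 = 29
x = (12×43×15 + 8×46×29) mod 1978 = 610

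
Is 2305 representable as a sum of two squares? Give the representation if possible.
1² + 48² (a=1, b=48)

Factorization: 2305 = 5 × 461
By Fermat: n is sum of two squares iff every prime p ≡ 3 (mod 4) appears to even power.
All primes ≡ 3 (mod 4) appear to even power.
Search a = 0, 1, 2, … for 2305 - a² a perfect square: first hit at a = 1: 2305 - 1 = 2304 = 48².
2305 = 1² + 48² = 1 + 2304 ✓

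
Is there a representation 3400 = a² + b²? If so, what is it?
6² + 58² (a=6, b=58)

Factorization: 3400 = 2^3 × 5^2 × 17
By Fermat: n is sum of two squares iff every prime p ≡ 3 (mod 4) appears to even power.
All primes ≡ 3 (mod 4) appear to even power.
Search a = 0, 1, 2, … for 3400 - a² a perfect square: first hit at a = 6: 3400 - 36 = 3364 = 58².
3400 = 6² + 58² = 36 + 3364 ✓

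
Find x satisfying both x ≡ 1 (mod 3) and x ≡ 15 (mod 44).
103

Using Chinese Remainder Theorem:
M = 3 × 44 = 132
M1 = 44, M2 = 3
y1 = 44^(-1) mod 3 = 2
y2 = 3^(-1) mod 44 = 15
x = (1×44×2 + 15×3×15) mod 132 = 103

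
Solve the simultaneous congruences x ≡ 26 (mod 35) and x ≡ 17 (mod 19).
131

Using Chinese Remainder Theorem:
M = 35 × 19 = 665
M1 = 19, M2 = 35
y1 = 19^(-1) mod 35 = 24
y2 = 35^(-1) mod 19 = 6
x = (26×19×24 + 17×35×6) mod 665 = 131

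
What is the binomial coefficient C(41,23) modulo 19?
0

Using Lucas' theorem:
Write n=41 and k=23 in base 19:
n in base 19: [2, 3]
k in base 19: [1, 4]
C(41,23) mod 19 = ∏ C(n_i, k_i) mod 19
Digit binomials (mod 19): C(2,1) = 2; C(3,4) = 0 (k_i > n_i)
Product: 2 × 0 = 0 ≡ 0 (mod 19)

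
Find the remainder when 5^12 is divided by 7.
1

Repeated squaring. Binary of 12 = 1100.
5^1 ≡ 5 (mod 7); 5^2 ≡ 4 (mod 7); 5^4 ≡ 2 (mod 7); 5^8 ≡ 4 (mod 7)
5^12 = 5^4 × 5^8 ≡ 1 (mod 7)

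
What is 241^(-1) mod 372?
301

gcd(241, 372) = 1, so the inverse exists.
Extended Euclidean algorithm on (372, 241):
372 = 1 × 241 + 131  ⟹  131 = (1)·372 + (-1)·241
241 = 1 × 131 + 110  ⟹  110 = (-1)·372 + (2)·241
131 = 1 × 110 + 21  ⟹  21 = (2)·372 + (-3)·241
110 = 5 × 21 + 5  ⟹  5 = (-11)·372 + (17)·241
21 = 4 × 5 + 1  ⟹  1 = (46)·372 + (-71)·241
So (-71)·241 ≡ 1 (mod 372), i.e. 241^(-1) ≡ -71 ≡ 301 (mod 372).
Check: 241 × 301 = 72541 ≡ 1 (mod 372)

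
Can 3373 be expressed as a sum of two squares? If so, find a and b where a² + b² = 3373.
3² + 58² (a=3, b=58)

Factorization: 3373 = 3373
By Fermat: n is sum of two squares iff every prime p ≡ 3 (mod 4) appears to even power.
All primes ≡ 3 (mod 4) appear to even power.
Search a = 0, 1, 2, … for 3373 - a² a perfect square: first hit at a = 3: 3373 - 9 = 3364 = 58².
3373 = 3² + 58² = 9 + 3364 ✓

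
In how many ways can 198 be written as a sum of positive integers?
3345365983698

p(n) counts ways to write n as a sum of positive integers (order ignored).
Euler's pentagonal recurrence: p(k) = p(k-1) + p(k-2) - p(k-5) - p(k-7) + p(k-12) + p(k-15) - ... (offsets j(3j∓1)/2, signs ++--, p(0)=1, p(<0)=0).
DP table for k = 0..197: p(0)=1, p(1)=1, p(2)=2, p(3)=3, p(4)=5, p(5)=7, p(6)=11, p(7)=15, p(8)=22, p(9)=30, p(10)=42, p(11)=56, p(12)=77, p(13)=101, p(14)=135, p(15)=176, p(16)=231, p(17)=297, p(18)=385, p(19)=490, p(20)=627, p(21)=792, p(22)=1002, p(23)=1255, p(24)=1575, p(25)=1958, p(26)=2436, p(27)=3010, p(28)=3718, p(29)=4565, p(30)=5604, p(31)=6842, p(32)=8349, p(33)=10143, p(34)=12310, p(35)=14883, p(36)=17977, p(37)=21637, p(38)=26015, p(39)=31185, p(40)=37338, p(41)=44583, p(42)=53174, p(43)=63261, p(44)=75175, p(45)=89134, p(46)=105558, p(47)=124754, p(48)=147273, p(49)=173525, p(50)=204226, p(51)=239943, p(52)=281589, p(53)=329931, p(54)=386155, p(55)=451276, p(56)=526823, p(57)=614154, p(58)=715220, p(59)=831820, p(60)=966467, p(61)=1121505, p(62)=1300156, p(63)=1505499, p(64)=1741630, p(65)=2012558, p(66)=2323520, p(67)=2679689, p(68)=3087735, p(69)=3554345, p(70)=4087968, p(71)=4697205, p(72)=5392783, p(73)=6185689, p(74)=7089500, p(75)=8118264, p(76)=9289091, p(77)=10619863, p(78)=12132164, p(79)=13848650, p(80)=15796476, p(81)=18004327, p(82)=20506255, p(83)=23338469, p(84)=26543660, p(85)=30167357, p(86)=34262962, p(87)=38887673, p(88)=44108109, p(89)=49995925, p(90)=56634173, p(91)=64112359, p(92)=72533807, p(93)=82010177, p(94)=92669720, p(95)=104651419, p(96)=118114304, p(97)=133230930, p(98)=150198136, p(99)=169229875, p(100)=190569292, p(101)=214481126, p(102)=241265379, p(103)=271248950, p(104)=304801365, p(105)=342325709, p(106)=384276336, p(107)=431149389, p(108)=483502844, p(109)=541946240, p(110)=607163746, p(111)=679903203, p(112)=761002156, p(113)=851376628, p(114)=952050665, p(115)=1064144451, p(116)=1188908248, p(117)=1327710076, p(118)=1482074143, p(119)=1653668665, p(120)=1844349560, p(121)=2056148051, p(122)=2291320912, p(123)=2552338241, p(124)=2841940500, p(125)=3163127352, p(126)=3519222692, p(127)=3913864295, p(128)=4351078600, p(129)=4835271870, p(130)=5371315400, p(131)=5964539504, p(132)=6620830889, p(133)=7346629512, p(134)=8149040695, p(135)=9035836076, p(136)=10015581680, p(137)=11097645016, p(138)=12292341831, p(139)=13610949895, p(140)=15065878135, p(141)=16670689208, p(142)=18440293320, p(143)=20390982757, p(144)=22540654445, p(145)=24908858009, p(146)=27517052599, p(147)=30388671978, p(148)=33549419497, p(149)=37027355200, p(150)=40853235313, p(151)=45060624582, p(152)=49686288421, p(153)=54770336324, p(154)=60356673280, p(155)=66493182097, p(156)=73232243759, p(157)=80630964769, p(158)=88751778802, p(159)=97662728555, p(160)=107438159466, p(161)=118159068427, p(162)=129913904637, p(163)=142798995930, p(164)=156919475295, p(165)=172389800255, p(166)=189334822579, p(167)=207890420102, p(168)=228204732751, p(169)=250438925115, p(170)=274768617130, p(171)=301384802048, p(172)=330495499613, p(173)=362326859895, p(174)=397125074750, p(175)=435157697830, p(176)=476715857290, p(177)=522115831195, p(178)=571701605655, p(179)=625846753120, p(180)=684957390936, p(181)=749474411781, p(182)=819876908323, p(183)=896684817527, p(184)=980462880430, p(185)=1071823774337, p(186)=1171432692373, p(187)=1280011042268, p(188)=1398341745571, p(189)=1527273599625, p(190)=1667727404093, p(191)=1820701100652, p(192)=1987276856363, p(193)=2168627105469, p(194)=2366022741845, p(195)=2580840212973, p(196)=2814570987591, p(197)=3068829878530.
Final step: p(198) = p(197) + p(196) - p(193) - p(191) + p(186) + p(183) - p(176) - p(172) + p(163) + p(158) - p(147) - p(141) + p(128) + p(121) - p(106) - p(98) + p(81) + p(72) - p(53) - p(43) + p(22) + p(11)
= 3068829878530 + 2814570987591 - 2168627105469 - 1820701100652 + 1171432692373 + 896684817527 - 476715857290 - 330495499613 + 142798995930 + 88751778802 - 30388671978 - 16670689208 + 4351078600 + 2056148051 - 384276336 - 150198136 + 18004327 + 5392783 - 329931 - 63261 + 1002 + 56
= 3345365983698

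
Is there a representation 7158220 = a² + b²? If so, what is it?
Not possible

Factorization: 7158220 = 2^2 × 5 × 71^3
By Fermat: n is sum of two squares iff every prime p ≡ 3 (mod 4) appears to even power.
Prime(s) ≡ 3 (mod 4) with odd exponent: [(71, 3)]
Therefore 7158220 cannot be expressed as a² + b².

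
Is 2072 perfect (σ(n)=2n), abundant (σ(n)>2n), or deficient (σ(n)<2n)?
abundant

Proper divisors of 2072: sum = 1 + 2 + 4 + 7 + 8 + 14 + 28 + 37 + 56 + 74 + 148 + 259 + 296 + 518 + 1036 = 2488
Since 2488 > 2072, 2072 is abundant.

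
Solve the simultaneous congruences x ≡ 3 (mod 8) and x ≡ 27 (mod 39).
27

Using Chinese Remainder Theorem:
M = 8 × 39 = 312
M1 = 39, M2 = 8
y1 = 39^(-1) mod 8 = 7
y2 = 8^(-1) mod 39 = 5
x = (3×39×7 + 27×8×5) mod 312 = 27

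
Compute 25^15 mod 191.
121

Repeated squaring. Binary of 15 = 1111.
25^1 ≡ 25 (mod 191); 25^2 ≡ 52 (mod 191); 25^4 ≡ 30 (mod 191); 25^8 ≡ 136 (mod 191)
25^15 = 25^1 × 25^2 × 25^4 × 25^8 ≡ 121 (mod 191)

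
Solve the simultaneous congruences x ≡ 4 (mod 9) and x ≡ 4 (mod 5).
4

Using Chinese Remainder Theorem:
M = 9 × 5 = 45
M1 = 5, M2 = 9
y1 = 5^(-1) mod 9 = 2
y2 = 9^(-1) mod 5 = 4
x = (4×5×2 + 4×9×4) mod 45 = 4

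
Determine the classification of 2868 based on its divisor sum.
abundant

Proper divisors of 2868: sum = 1 + 2 + 3 + 4 + 6 + 12 + 239 + 478 + 717 + 956 + 1434 = 3852
Since 3852 > 2868, 2868 is abundant.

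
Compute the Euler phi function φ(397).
396

397 = 397
φ(n) = n × ∏(1 - 1/p) for each prime p dividing n
φ(397) = 397 × (1 - 1/397) = 396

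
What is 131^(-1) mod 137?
114

gcd(131, 137) = 1, so the inverse exists.
Extended Euclidean algorithm on (137, 131):
137 = 1 × 131 + 6  ⟹  6 = (1)·137 + (-1)·131
131 = 21 × 6 + 5  ⟹  5 = (-21)·137 + (22)·131
6 = 1 × 5 + 1  ⟹  1 = (22)·137 + (-23)·131
So (-23)·131 ≡ 1 (mod 137), i.e. 131^(-1) ≡ -23 ≡ 114 (mod 137).
Check: 131 × 114 = 14934 ≡ 1 (mod 137)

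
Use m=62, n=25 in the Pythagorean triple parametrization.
(3219, 3100, 4469)

Euclid's formula: a = m² - n², b = 2mn, c = m² + n²
m = 62, n = 25
a = 62² - 25² = 3844 - 625 = 3219
b = 2 × 62 × 25 = 3100
c = 62² + 25² = 3844 + 625 = 4469
Verification: 3219² + 3100² = 10361961 + 9610000 = 19971961 = 4469² ✓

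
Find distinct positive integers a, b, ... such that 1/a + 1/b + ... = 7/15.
1/3 + 1/8 + 1/120

Greedy algorithm:
7/15: ceiling(15/7) = 3, use 1/3
2/15: ceiling(15/2) = 8, use 1/8
1/120: ceiling(120/1) = 120, use 1/120
Result: 7/15 = 1/3 + 1/8 + 1/120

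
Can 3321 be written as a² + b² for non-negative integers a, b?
36² + 45² (a=36, b=45)

Factorization: 3321 = 3^4 × 41
By Fermat: n is sum of two squares iff every prime p ≡ 3 (mod 4) appears to even power.
All primes ≡ 3 (mod 4) appear to even power.
Search a = 0, 1, 2, … for 3321 - a² a perfect square: first hit at a = 36: 3321 - 1296 = 2025 = 45².
3321 = 36² + 45² = 1296 + 2025 ✓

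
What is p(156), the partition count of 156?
73232243759

p(n) counts ways to write n as a sum of positive integers (order ignored).
Euler's pentagonal recurrence: p(k) = p(k-1) + p(k-2) - p(k-5) - p(k-7) + p(k-12) + p(k-15) - ... (offsets j(3j∓1)/2, signs ++--, p(0)=1, p(<0)=0).
DP table for k = 0..155: p(0)=1, p(1)=1, p(2)=2, p(3)=3, p(4)=5, p(5)=7, p(6)=11, p(7)=15, p(8)=22, p(9)=30, p(10)=42, p(11)=56, p(12)=77, p(13)=101, p(14)=135, p(15)=176, p(16)=231, p(17)=297, p(18)=385, p(19)=490, p(20)=627, p(21)=792, p(22)=1002, p(23)=1255, p(24)=1575, p(25)=1958, p(26)=2436, p(27)=3010, p(28)=3718, p(29)=4565, p(30)=5604, p(31)=6842, p(32)=8349, p(33)=10143, p(34)=12310, p(35)=14883, p(36)=17977, p(37)=21637, p(38)=26015, p(39)=31185, p(40)=37338, p(41)=44583, p(42)=53174, p(43)=63261, p(44)=75175, p(45)=89134, p(46)=105558, p(47)=124754, p(48)=147273, p(49)=173525, p(50)=204226, p(51)=239943, p(52)=281589, p(53)=329931, p(54)=386155, p(55)=451276, p(56)=526823, p(57)=614154, p(58)=715220, p(59)=831820, p(60)=966467, p(61)=1121505, p(62)=1300156, p(63)=1505499, p(64)=1741630, p(65)=2012558, p(66)=2323520, p(67)=2679689, p(68)=3087735, p(69)=3554345, p(70)=4087968, p(71)=4697205, p(72)=5392783, p(73)=6185689, p(74)=7089500, p(75)=8118264, p(76)=9289091, p(77)=10619863, p(78)=12132164, p(79)=13848650, p(80)=15796476, p(81)=18004327, p(82)=20506255, p(83)=23338469, p(84)=26543660, p(85)=30167357, p(86)=34262962, p(87)=38887673, p(88)=44108109, p(89)=49995925, p(90)=56634173, p(91)=64112359, p(92)=72533807, p(93)=82010177, p(94)=92669720, p(95)=104651419, p(96)=118114304, p(97)=133230930, p(98)=150198136, p(99)=169229875, p(100)=190569292, p(101)=214481126, p(102)=241265379, p(103)=271248950, p(104)=304801365, p(105)=342325709, p(106)=384276336, p(107)=431149389, p(108)=483502844, p(109)=541946240, p(110)=607163746, p(111)=679903203, p(112)=761002156, p(113)=851376628, p(114)=952050665, p(115)=1064144451, p(116)=1188908248, p(117)=1327710076, p(118)=1482074143, p(119)=1653668665, p(120)=1844349560, p(121)=2056148051, p(122)=2291320912, p(123)=2552338241, p(124)=2841940500, p(125)=3163127352, p(126)=3519222692, p(127)=3913864295, p(128)=4351078600, p(129)=4835271870, p(130)=5371315400, p(131)=5964539504, p(132)=6620830889, p(133)=7346629512, p(134)=8149040695, p(135)=9035836076, p(136)=10015581680, p(137)=11097645016, p(138)=12292341831, p(139)=13610949895, p(140)=15065878135, p(141)=16670689208, p(142)=18440293320, p(143)=20390982757, p(144)=22540654445, p(145)=24908858009, p(146)=27517052599, p(147)=30388671978, p(148)=33549419497, p(149)=37027355200, p(150)=40853235313, p(151)=45060624582, p(152)=49686288421, p(153)=54770336324, p(154)=60356673280, p(155)=66493182097.
Final step: p(156) = p(155) + p(154) - p(151) - p(149) + p(144) + p(141) - p(134) - p(130) + p(121) + p(116) - p(105) - p(99) + p(86) + p(79) - p(64) - p(56) + p(39) + p(30) - p(11) - p(1)
= 66493182097 + 60356673280 - 45060624582 - 37027355200 + 22540654445 + 16670689208 - 8149040695 - 5371315400 + 2056148051 + 1188908248 - 342325709 - 169229875 + 34262962 + 13848650 - 1741630 - 526823 + 31185 + 5604 - 56 - 1
= 73232243759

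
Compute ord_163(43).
81

163 is prime, so ord(43) divides φ(163) = 162.
Divisors of 162: 1, 2, 3, 6, 9, 18, 27, 54, 81, 162.
Repeated squaring: 43^1 ≡ 43, 43^2 ≡ 56, 43^4 ≡ 39, 43^8 ≡ 54, 43^16 ≡ 145, 43^32 ≡ 161, 43^64 ≡ 4, 43^128 ≡ 16 (mod 163).
Test 43^d mod 163 for each divisor d in increasing order:
43^1 ≡ 43
43^2 ≡ 56
43^3 = 43^2·43^1 ≡ 126
43^6 = 43^4·43^2 ≡ 65
43^9 = 43^8·43^1 ≡ 40
43^18 = 43^16·43^2 ≡ 133
43^27 = 43^16·43^8·43^2·43^1 ≡ 104
43^54 = 43^32·43^16·43^4·43^2 ≡ 58
43^81 = 43^64·43^16·43^1 ≡ 1  ← first divisor giving 1
The order is 81.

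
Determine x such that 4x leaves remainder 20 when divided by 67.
x ≡ 5 (mod 67)

gcd(4, 67) = 1, which divides 20, so solutions exist.
Find 4^(-1) mod 67 by the extended Euclidean algorithm:
67 = 16 × 4 + 3  ⟹  3 = (1)·67 + (-16)·4
4 = 1 × 3 + 1  ⟹  1 = (-1)·67 + (17)·4
So (17)·4 ≡ 1 (mod 67), i.e. 4^(-1) ≡ 17 (mod 67).
x ≡ 17 × 20 = 340 ≡ 5 (mod 67).
Check: 4 × 5 = 20 ≡ 20 (mod 67).
Unique solution: x ≡ 5 (mod 67)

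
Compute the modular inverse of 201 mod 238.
45

gcd(201, 238) = 1, so the inverse exists.
Extended Euclidean algorithm on (238, 201):
238 = 1 × 201 + 37  ⟹  37 = (1)·238 + (-1)·201
201 = 5 × 37 + 16  ⟹  16 = (-5)·238 + (6)·201
37 = 2 × 16 + 5  ⟹  5 = (11)·238 + (-13)·201
16 = 3 × 5 + 1  ⟹  1 = (-38)·238 + (45)·201
So (45)·201 ≡ 1 (mod 238), i.e. 201^(-1) ≡ 45 (mod 238).
Check: 201 × 45 = 9045 ≡ 1 (mod 238)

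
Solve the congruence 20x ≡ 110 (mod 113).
x ≡ 62 (mod 113)

gcd(20, 113) = 1, which divides 110, so solutions exist.
Find 20^(-1) mod 113 by the extended Euclidean algorithm:
113 = 5 × 20 + 13  ⟹  13 = (1)·113 + (-5)·20
20 = 1 × 13 + 7  ⟹  7 = (-1)·113 + (6)·20
13 = 1 × 7 + 6  ⟹  6 = (2)·113 + (-11)·20
7 = 1 × 6 + 1  ⟹  1 = (-3)·113 + (17)·20
So (17)·20 ≡ 1 (mod 113), i.e. 20^(-1) ≡ 17 (mod 113).
x ≡ 17 × 110 = 1870 ≡ 62 (mod 113).
Check: 20 × 62 = 1240 ≡ 110 (mod 113).
Unique solution: x ≡ 62 (mod 113)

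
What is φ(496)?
240

496 = 2^4 × 31
φ(n) = n × ∏(1 - 1/p) for each prime p dividing n
φ(496) = 496 × (1 - 1/2) × (1 - 1/31) = 240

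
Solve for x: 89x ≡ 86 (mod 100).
x ≡ 74 (mod 100)

gcd(89, 100) = 1, which divides 86, so solutions exist.
Find 89^(-1) mod 100 by the extended Euclidean algorithm:
100 = 1 × 89 + 11  ⟹  11 = (1)·100 + (-1)·89
89 = 8 × 11 + 1  ⟹  1 = (-8)·100 + (9)·89
So (9)·89 ≡ 1 (mod 100), i.e. 89^(-1) ≡ 9 (mod 100).
x ≡ 9 × 86 = 774 ≡ 74 (mod 100).
Check: 89 × 74 = 6586 ≡ 86 (mod 100).
Unique solution: x ≡ 74 (mod 100)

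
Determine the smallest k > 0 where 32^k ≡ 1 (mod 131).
26

131 is prime, so ord(32) divides φ(131) = 130.
Divisors of 130: 1, 2, 5, 10, 13, 26, 65, 130.
Repeated squaring: 32^1 ≡ 32, 32^2 ≡ 107, 32^4 ≡ 52, 32^8 ≡ 84, 32^16 ≡ 113, 32^32 ≡ 62, 32^64 ≡ 45, 32^128 ≡ 60 (mod 131).
Test 32^d mod 131 for each divisor d in increasing order:
32^1 ≡ 32
32^2 ≡ 107
32^5 = 32^4·32^1 ≡ 92
32^10 = 32^8·32^2 ≡ 80
32^13 = 32^8·32^4·32^1 ≡ 130
32^26 = 32^16·32^8·32^2 ≡ 1  ← first divisor giving 1
The order is 26.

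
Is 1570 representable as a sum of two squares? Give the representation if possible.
7² + 39² (a=7, b=39)

Factorization: 1570 = 2 × 5 × 157
By Fermat: n is sum of two squares iff every prime p ≡ 3 (mod 4) appears to even power.
All primes ≡ 3 (mod 4) appear to even power.
Search a = 0, 1, 2, … for 1570 - a² a perfect square: first hit at a = 7: 1570 - 49 = 1521 = 39².
1570 = 7² + 39² = 49 + 1521 ✓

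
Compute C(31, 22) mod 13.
0

Using Lucas' theorem:
Write n=31 and k=22 in base 13:
n in base 13: [2, 5]
k in base 13: [1, 9]
C(31,22) mod 13 = ∏ C(n_i, k_i) mod 13
Digit binomials (mod 13): C(2,1) = 2; C(5,9) = 0 (k_i > n_i)
Product: 2 × 0 = 0 ≡ 0 (mod 13)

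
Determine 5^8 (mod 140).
25

Repeated squaring. Binary of 8 = 1000.
5^1 ≡ 5 (mod 140); 5^2 ≡ 25 (mod 140); 5^4 ≡ 65 (mod 140); 5^8 ≡ 25 (mod 140)
5^8 = 5^8 ≡ 25 (mod 140)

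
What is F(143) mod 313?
35

Matrix identity: Q^n = [[F_(n+1), F_n], [F_n, F_(n-1)]] with Q = [[1,1],[1,0]].
n = 143 = 10001111₂. Square-and-multiply, entries mod 313:
Q^1 = [[1,1],[1,0]]
Q^2 = (Q^1)² = [[2,1],[1,1]]
Q^4 = (Q^2)² = [[5,3],[3,2]]
Q^8 = (Q^4)² = [[34,21],[21,13]]
Q^17 = (Q^8)²·Q = [[80,32],[32,48]]
Q^35 = (Q^17)²·Q = [[252,225],[225,27]]
Q^71 = (Q^35)²·Q = [[59,197],[197,175]]
Q^143 = (Q^71)²·Q = [[122,35],[35,87]]
F_143 mod 313 = Q^143[0][1] = 35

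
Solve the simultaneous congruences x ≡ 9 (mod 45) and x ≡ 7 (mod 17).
279

Using Chinese Remainder Theorem:
M = 45 × 17 = 765
M1 = 17, M2 = 45
y1 = 17^(-1) mod 45 = 8
y2 = 45^(-1) mod 17 = 14
x = (9×17×8 + 7×45×14) mod 765 = 279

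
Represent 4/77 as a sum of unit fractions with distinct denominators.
1/20 + 1/514 + 1/395780

Greedy algorithm:
4/77: ceiling(77/4) = 20, use 1/20
3/1540: ceiling(1540/3) = 514, use 1/514
1/395780: ceiling(395780/1) = 395780, use 1/395780
Result: 4/77 = 1/20 + 1/514 + 1/395780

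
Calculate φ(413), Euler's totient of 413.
348

413 = 7 × 59
φ(n) = n × ∏(1 - 1/p) for each prime p dividing n
φ(413) = 413 × (1 - 1/7) × (1 - 1/59) = 348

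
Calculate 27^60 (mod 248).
1

Repeated squaring. Binary of 60 = 111100.
27^1 ≡ 27 (mod 248); 27^2 ≡ 233 (mod 248); 27^4 ≡ 225 (mod 248); 27^8 ≡ 33 (mod 248); 27^16 ≡ 97 (mod 248); 27^32 ≡ 233 (mod 248)
27^60 = 27^4 × 27^8 × 27^16 × 27^32 ≡ 1 (mod 248)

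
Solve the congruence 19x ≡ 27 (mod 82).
x ≡ 23 (mod 82)

gcd(19, 82) = 1, which divides 27, so solutions exist.
Find 19^(-1) mod 82 by the extended Euclidean algorithm:
82 = 4 × 19 + 6  ⟹  6 = (1)·82 + (-4)·19
19 = 3 × 6 + 1  ⟹  1 = (-3)·82 + (13)·19
So (13)·19 ≡ 1 (mod 82), i.e. 19^(-1) ≡ 13 (mod 82).
x ≡ 13 × 27 = 351 ≡ 23 (mod 82).
Check: 19 × 23 = 437 ≡ 27 (mod 82).
Unique solution: x ≡ 23 (mod 82)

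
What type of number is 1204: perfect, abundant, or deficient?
abundant

Proper divisors of 1204: sum = 1 + 2 + 4 + 7 + 14 + 28 + 43 + 86 + 172 + 301 + 602 = 1260
Since 1260 > 1204, 1204 is abundant.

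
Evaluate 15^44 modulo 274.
119

Repeated squaring. Binary of 44 = 101100.
15^1 ≡ 15 (mod 274); 15^2 ≡ 225 (mod 274); 15^4 ≡ 209 (mod 274); 15^8 ≡ 115 (mod 274); 15^16 ≡ 73 (mod 274); 15^32 ≡ 123 (mod 274)
15^44 = 15^4 × 15^8 × 15^32 ≡ 119 (mod 274)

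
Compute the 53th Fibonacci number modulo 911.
686

Matrix identity: Q^n = [[F_(n+1), F_n], [F_n, F_(n-1)]] with Q = [[1,1],[1,0]].
n = 53 = 110101₂. Square-and-multiply, entries mod 911:
Q^1 = [[1,1],[1,0]]
Q^3 = (Q^1)²·Q = [[3,2],[2,1]]
Q^6 = (Q^3)² = [[13,8],[8,5]]
Q^13 = (Q^6)²·Q = [[377,233],[233,144]]
Q^26 = (Q^13)² = [[553,230],[230,323]]
Q^53 = (Q^26)²·Q = [[835,686],[686,149]]
F_53 mod 911 = Q^53[0][1] = 686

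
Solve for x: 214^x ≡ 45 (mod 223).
101

Baby-step giant-step with step n = ⌈√223⌉ = 15.
Baby steps 214^j mod 223 (j:value) for j=0..14: 0:1, 1:214, 2:81, 3:163, 4:94, 5:46, 6:32, 7:158, 8:139, 9:87, 10:109, 11:134, 12:132, 13:150, 14:211.
Giant-step multiplier: 214^(-15) ≡ 214^(222-15) = 214^207 ≡ 159 (mod 223).
Giant steps γ_i = 45·159^i mod 223: γ_0=45, γ_1=19, γ_2=122, γ_3=220, γ_4=192, γ_5=200, γ_6=134 (in table at j=11).
x = i·n + j = 6·15 + 11 = 101.
Check: 214^101 ≡ 45 (mod 223).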